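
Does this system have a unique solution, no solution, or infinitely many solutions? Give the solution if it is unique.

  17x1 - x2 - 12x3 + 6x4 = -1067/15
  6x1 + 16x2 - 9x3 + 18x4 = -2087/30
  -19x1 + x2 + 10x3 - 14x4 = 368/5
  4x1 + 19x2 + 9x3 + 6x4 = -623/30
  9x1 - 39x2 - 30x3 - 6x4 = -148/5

Row-reduce the augmented matrix:
R1 ← R1 / (17).
R2 ← R2 − 6·R1.
R3 ← R3 + 19·R1.
R4 ← R4 − 4·R1.
R5 ← R5 − 9·R1.
R2 ← R2 / (278/17).
R1 ← R1 + 1/17·R2.
R3 ← R3 + 2/17·R2.
R4 ← R4 − 327/17·R2.
R5 ← R5 + 654/17·R2.
R3 ← R3 / (-479/139).
R1 ← R1 + 201/278·R3.
R2 ← R2 + 81/278·R3.
R4 ← R4 − 4845/278·R3.
R5 ← R5 + 4845/139·R3.
R4 ← R4 / (-24144/479).
R1 ← R1 − 918/479·R4.
R2 ← R2 − 756/479·R4.
R3 ← R3 − 998/479·R4.
R5 ← R5 − 48288/479·R4.
R5 reduces to 0 = 0, so the extra equation is consistent.
Reading off the reduced rows gives x1 = -12/5, x2 = -5/3, x3 = 5/2, x4 = -1/3.

x1 = -12/5, x2 = -5/3, x3 = 5/2, x4 = -1/3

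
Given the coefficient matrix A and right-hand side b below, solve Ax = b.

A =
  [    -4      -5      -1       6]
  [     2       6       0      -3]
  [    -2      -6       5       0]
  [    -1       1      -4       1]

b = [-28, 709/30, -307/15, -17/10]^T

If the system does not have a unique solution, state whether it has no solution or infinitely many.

x_1 = 8/3, x_2 = 14/5, x_3 = 1/3, x_4 = -1/2

Row-reduce the augmented matrix:
R1 ← R1 / (-4).
R2 ← R2 − 2·R1.
R3 ← R3 + 2·R1.
R4 ← R4 + 1·R1.
R2 ← R2 / (7/2).
R1 ← R1 − 5/4·R2.
R3 ← R3 + 7/2·R2.
R4 ← R4 − 9/4·R2.
R3 ← R3 / (5).
R1 ← R1 − 3/7·R3.
R2 ← R2 + 1/7·R3.
R4 ← R4 + 24/7·R3.
R4 ← R4 / (-179/70).
R1 ← R1 + 87/70·R4.
R2 ← R2 + 3/35·R4.
R3 ← R3 + 3/5·R4.
Reading off the reduced rows gives x_1 = 8/3, x_2 = 14/5, x_3 = 1/3, x_4 = -1/2.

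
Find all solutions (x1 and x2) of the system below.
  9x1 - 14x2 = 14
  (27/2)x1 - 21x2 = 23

no solution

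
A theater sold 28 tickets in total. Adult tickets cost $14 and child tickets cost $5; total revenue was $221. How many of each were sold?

adult tickets: 9, child tickets: 19

Let a = adult tickets, c = child tickets.
  a + c = 28
  14a + 5c = 221
Row-reduce the augmented matrix:
R2 ← R2 − 14·R1.
R2 ← R2 / (-9).
R1 ← R1 − 1·R2.
Reading off the reduced rows gives a = 9, c = 19.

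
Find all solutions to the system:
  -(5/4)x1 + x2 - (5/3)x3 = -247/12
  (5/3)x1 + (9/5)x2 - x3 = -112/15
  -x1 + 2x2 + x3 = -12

x1 = 5, x2 = -6, x3 = 5

Row-reduce the augmented matrix:
R1 ← R1 / (-5/4).
R2 ← R2 − 5/3·R1.
R3 ← R3 + 1·R1.
R2 ← R2 / (47/15).
R1 ← R1 + 4/5·R2.
R3 ← R3 − 6/5·R2.
R3 ← R3 / (503/141).
R1 ← R1 − 24/47·R3.
R2 ← R2 + 145/141·R3.
Reading off the reduced rows gives x1 = 5, x2 = -6, x3 = 5.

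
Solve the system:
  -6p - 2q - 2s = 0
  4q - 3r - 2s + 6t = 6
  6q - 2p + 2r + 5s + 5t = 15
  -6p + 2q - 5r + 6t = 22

infinitely many solutions

Row-reduce:
R1 ← R1 / (-6).
R3 ← R3 + 2·R1.
R4 ← R4 + 6·R1.
R2 ← R2 / (4).
R1 ← R1 − 1/3·R2.
R3 ← R3 − 20/3·R2.
R4 ← R4 − 4·R2.
R3 ← R3 / (7).
R1 ← R1 − 1/4·R3.
R2 ← R2 + 3/4·R3.
R4 ← R4 + 2·R3.
R4 ← R4 / (46/7).
R1 ← R1 − 5/28·R4.
R2 ← R2 − 13/28·R4.
R3 ← R3 − 9/7·R4.
Rank is 4 with 5 unknowns, leaving t free.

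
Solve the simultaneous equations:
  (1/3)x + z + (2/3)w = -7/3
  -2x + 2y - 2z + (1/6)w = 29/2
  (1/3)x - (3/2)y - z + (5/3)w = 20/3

Row-reduce:
R1 ← R1 / (1/3).
R2 ← R2 + 2·R1.
R3 ← R3 − 1/3·R1.
R2 ← R2 / (2).
R3 ← R3 + 3/2·R2.
R1 ← R1 − 3·R3.
R2 ← R2 − 2·R3.
Rank is 3 with 4 unknowns, leaving w free.

infinitely many solutions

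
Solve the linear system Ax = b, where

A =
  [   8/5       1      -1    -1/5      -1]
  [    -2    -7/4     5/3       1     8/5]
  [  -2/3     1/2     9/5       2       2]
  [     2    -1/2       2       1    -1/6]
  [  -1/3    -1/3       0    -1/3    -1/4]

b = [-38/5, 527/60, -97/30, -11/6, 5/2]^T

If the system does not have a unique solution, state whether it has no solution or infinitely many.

x_1 = -1, x_2 = -3, x_3 = 2, x_4 = -5, x_5 = 2

Row-reduce the augmented matrix:
R1 ← R1 / (8/5).
R2 ← R2 + 2·R1.
R3 ← R3 + 2/3·R1.
R4 ← R4 − 2·R1.
R5 ← R5 + 1/3·R1.
R2 ← R2 / (-1/2).
R1 ← R1 − 5/8·R2.
R3 ← R3 − 11/12·R2.
R4 ← R4 + 7/4·R2.
R5 ← R5 + 1/8·R2.
R3 ← R3 / (773/360).
R1 ← R1 + 5/48·R3.
R2 ← R2 + 5/6·R3.
R4 ← R4 − 43/24·R3.
R5 ← R5 + 5/16·R3.
R4 ← R4 / (-3186/773).
R1 ← R1 − 1503/1546·R4.
R2 ← R2 + 172/773·R4.
R3 ← R3 − 1185/773·R4.
R5 ← R5 + 129/1546·R4.
R5 ← R5 / (-11569/63720).
R1 ← R1 + 11701/21240·R5.
R2 ← R2 − 1297/4779·R5.
R3 ← R3 − 1867/6372·R5.
R4 ← R4 − 46339/95580·R5.
Reading off the reduced rows gives x_1 = -1, x_2 = -3, x_3 = 2, x_4 = -5, x_5 = 2.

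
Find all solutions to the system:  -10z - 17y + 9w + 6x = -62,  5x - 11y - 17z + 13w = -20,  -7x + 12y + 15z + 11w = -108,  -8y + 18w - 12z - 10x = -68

x = 0, y = 4, z = -6, w = -6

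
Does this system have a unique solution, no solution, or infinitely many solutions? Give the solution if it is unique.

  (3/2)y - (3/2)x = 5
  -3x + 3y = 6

no solution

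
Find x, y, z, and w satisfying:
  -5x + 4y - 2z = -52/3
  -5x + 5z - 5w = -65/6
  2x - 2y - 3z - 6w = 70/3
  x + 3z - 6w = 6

x = 2, y = -8/3, z = -5/3, w = -3/2

Row-reduce the augmented matrix:
R1 ← R1 / (-5).
R2 ← R2 + 5·R1.
R3 ← R3 − 2·R1.
R4 ← R4 − 1·R1.
R2 ← R2 / (-4).
R1 ← R1 + 4/5·R2.
R3 ← R3 + 2/5·R2.
R4 ← R4 − 4/5·R2.
R3 ← R3 / (-9/2).
R1 ← R1 + 1·R3.
R2 ← R2 + 7/4·R3.
R4 ← R4 − 4·R3.
R4 ← R4 / (-107/9).
R1 ← R1 − 20/9·R4.
R2 ← R2 − 61/18·R4.
R3 ← R3 − 11/9·R4.
Reading off the reduced rows gives x = 2, y = -8/3, z = -5/3, w = -3/2.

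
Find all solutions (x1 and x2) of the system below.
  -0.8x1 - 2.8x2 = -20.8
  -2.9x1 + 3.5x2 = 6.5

Row-reduce the augmented matrix:
R1 ← R1 / (-4/5).
R2 ← R2 + 29/10·R1.
R2 ← R2 / (273/20).
R1 ← R1 − 7/2·R2.
Reading off the reduced rows gives x1 = 5, x2 = 6.

x1 = 5, x2 = 6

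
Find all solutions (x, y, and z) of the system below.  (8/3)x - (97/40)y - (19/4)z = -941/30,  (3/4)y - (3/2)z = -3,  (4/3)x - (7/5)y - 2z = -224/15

Row-reduce:
R1 ← R1 / (8/3).
R3 ← R3 − 4/3·R1.
R2 ← R2 / (3/4).
R1 ← R1 + 291/320·R2.
R3 ← R3 + 3/16·R2.
Rank is 2 with 3 unknowns, leaving z free.

infinitely many solutions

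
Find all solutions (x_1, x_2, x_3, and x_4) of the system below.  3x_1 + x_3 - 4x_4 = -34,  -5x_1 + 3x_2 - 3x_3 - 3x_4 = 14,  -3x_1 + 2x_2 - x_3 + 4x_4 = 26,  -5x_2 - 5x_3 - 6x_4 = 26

x_1 = -4, x_2 = -4, x_3 = -6, x_4 = 4

Row-reduce the augmented matrix:
R1 ← R1 / (3).
R2 ← R2 + 5·R1.
R3 ← R3 + 3·R1.
R2 ← R2 / (3).
R3 ← R3 − 2·R2.
R4 ← R4 + 5·R2.
R3 ← R3 / (8/9).
R1 ← R1 − 1/3·R3.
R2 ← R2 + 4/9·R3.
R4 ← R4 + 65/9·R3.
R4 ← R4 / (121/4).
R1 ← R1 + 15/4·R4.
R3 ← R3 − 29/4·R4.
Reading off the reduced rows gives x_1 = -4, x_2 = -4, x_3 = -6, x_4 = 4.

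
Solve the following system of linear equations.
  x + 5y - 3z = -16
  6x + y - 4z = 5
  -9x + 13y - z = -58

infinitely many solutions

Row-reduce:
R2 ← R2 − 6·R1.
R3 ← R3 + 9·R1.
R2 ← R2 / (-29).
R1 ← R1 − 5·R2.
R3 ← R3 − 58·R2.
Rank is 2 with 3 unknowns, leaving z free.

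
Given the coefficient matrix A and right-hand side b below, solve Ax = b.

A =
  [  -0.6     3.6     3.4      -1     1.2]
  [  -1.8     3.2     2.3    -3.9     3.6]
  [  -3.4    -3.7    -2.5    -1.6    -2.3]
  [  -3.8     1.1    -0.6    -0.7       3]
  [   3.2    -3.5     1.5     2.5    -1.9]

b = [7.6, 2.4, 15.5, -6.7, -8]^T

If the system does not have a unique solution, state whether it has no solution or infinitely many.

x_1 = -2, x_2 = 2, x_3 = 1, x_4 = -3, x_5 = -6

Row-reduce the augmented matrix:
R1 ← R1 / (-3/5).
R2 ← R2 + 9/5·R1.
R3 ← R3 + 17/5·R1.
R4 ← R4 + 19/5·R1.
R5 ← R5 − 16/5·R1.
R2 ← R2 / (-38/5).
R1 ← R1 + 6·R2.
R3 ← R3 + 241/10·R2.
R4 ← R4 + 217/10·R2.
R5 ← R5 − 157/10·R2.
R3 ← R3 / (7489/2280).
R1 ← R1 − 65/114·R3.
R2 ← R2 − 79/76·R3.
R4 ← R4 − 193/456·R3.
R5 ← R5 − 1511/456·R3.
R4 ← R4 / (273772/37445).
R1 ← R1 − 8806/7489·R4.
R2 ← R2 + 15515/7489·R4.
R3 ← R3 − 15779/7489·R4.
R5 ← R5 + 874277/74890·R4.
R5 ← R5 / (44940013/5475440).
R1 ← R1 − 35829/273772·R5.
R2 ← R2 − 1045067/547544·R5.
R3 ← R3 + 976139/547544·R5.
R4 ← R4 + 256679/547544·R5.
Reading off the reduced rows gives x_1 = -2, x_2 = 2, x_3 = 1, x_4 = -3, x_5 = -6.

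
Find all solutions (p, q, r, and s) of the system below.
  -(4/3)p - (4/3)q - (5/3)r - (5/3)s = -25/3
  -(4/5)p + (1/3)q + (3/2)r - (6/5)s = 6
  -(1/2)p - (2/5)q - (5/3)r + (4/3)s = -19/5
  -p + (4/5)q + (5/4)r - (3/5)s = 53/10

Row-reduce the augmented matrix:
R1 ← R1 / (-4/3).
R2 ← R2 + 4/5·R1.
R3 ← R3 + 1/2·R1.
R4 ← R4 + 1·R1.
R2 ← R2 / (17/15).
R1 ← R1 − 1·R2.
R3 ← R3 − 1/10·R2.
R4 ← R4 − 9/5·R2.
R3 ← R3 / (-515/408).
R1 ← R1 + 65/68·R3.
R2 ← R2 − 75/34·R3.
R4 ← R4 + 25/17·R3.
R4 ← R4 / (-2749/2060).
R1 ← R1 + 36/515·R4.
R2 ← R2 − 675/206·R4.
R3 ← R3 + 4031/2575·R4.
Reading off the reduced rows gives p = -2, q = -3, r = 6, s = 3.

p = -2, q = -3, r = 6, s = 3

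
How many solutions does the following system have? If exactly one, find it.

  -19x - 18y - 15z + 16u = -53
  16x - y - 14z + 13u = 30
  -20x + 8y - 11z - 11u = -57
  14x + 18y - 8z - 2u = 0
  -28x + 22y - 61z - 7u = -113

no solution

Row-reduce:
R1 ← R1 / (-19).
R2 ← R2 − 16·R1.
R3 ← R3 + 20·R1.
R4 ← R4 − 14·R1.
R5 ← R5 + 28·R1.
R2 ← R2 / (-307/19).
R1 ← R1 − 18/19·R2.
R3 ← R3 − 512/19·R2.
R4 ← R4 − 90/19·R2.
R5 ← R5 − 922/19·R2.
R3 ← R3 / (-12165/307).
R1 ← R1 + 237/307·R3.
R2 ← R2 − 506/307·R3.
R4 ← R4 + 8246/307·R3.
R5 ← R5 + 36495/307·R3.
R4 ← R4 / (26338/4055).
R1 ← R1 − 1591/4055·R4.
R2 ← R2 + 3893/4055·R4.
R3 ← R3 + 1669/4055·R4.
Row 5 reduces to 0 = -2, a contradiction. The system is inconsistent.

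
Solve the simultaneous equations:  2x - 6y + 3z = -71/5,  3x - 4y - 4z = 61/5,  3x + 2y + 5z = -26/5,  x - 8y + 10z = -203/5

x = 11/5, y = 8/5, z = -3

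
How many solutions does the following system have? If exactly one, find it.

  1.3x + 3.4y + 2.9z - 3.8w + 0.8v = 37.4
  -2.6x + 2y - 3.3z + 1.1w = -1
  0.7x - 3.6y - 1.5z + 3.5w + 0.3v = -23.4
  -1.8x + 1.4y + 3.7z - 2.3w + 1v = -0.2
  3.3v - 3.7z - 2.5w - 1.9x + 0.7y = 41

x = 6, y = 4, z = -4, w = -6, v = 6

Row-reduce the augmented matrix:
R1 ← R1 / (13/10).
R2 ← R2 + 13/5·R1.
R3 ← R3 − 7/10·R1.
R4 ← R4 + 9/5·R1.
R5 ← R5 + 19/10·R1.
R2 ← R2 / (44/5).
R1 ← R1 − 34/13·R2.
R3 ← R3 + 353/65·R2.
R4 ← R4 − 397/65·R2.
R5 ← R5 − 737/130·R2.
R3 ← R3 / (-8687/5720).
R1 ← R1 − 851/572·R3.
R2 ← R2 − 25/88·R3.
R4 ← R4 − 34207/5720·R3.
R5 ← R5 + 223/208·R3.
R4 ← R4 / (260037/86870).
R1 ← R1 − 4450/8687·R4.
R2 ← R2 + 7845/17374·R4.
R3 ← R3 + 8779/8687·R4.
R5 ← R5 + 859981/173740·R4.
R5 ← R5 / (8720383/866790).
R1 ← R1 − 20035/86679·R5.
R2 ← R2 − 28931/28893·R5.
R3 ← R3 − 79001/86679·R5.
R4 ← R4 − 126553/86679·R5.
Reading off the reduced rows gives x = 6, y = 4, z = -4, w = -6, v = 6.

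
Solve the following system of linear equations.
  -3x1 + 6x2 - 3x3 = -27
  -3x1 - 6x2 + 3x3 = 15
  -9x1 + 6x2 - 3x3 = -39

Row-reduce:
R1 ← R1 / (-3).
R2 ← R2 + 3·R1.
R3 ← R3 + 9·R1.
R2 ← R2 / (-12).
R1 ← R1 + 2·R2.
R3 ← R3 + 12·R2.
Rank is 2 with 3 unknowns, leaving x3 free.

infinitely many solutions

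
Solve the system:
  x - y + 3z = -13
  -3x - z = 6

infinitely many solutions

Row-reduce:
R2 ← R2 + 3·R1.
R2 ← R2 / (-3).
R1 ← R1 + 1·R2.
Rank is 2 with 3 unknowns, leaving z free.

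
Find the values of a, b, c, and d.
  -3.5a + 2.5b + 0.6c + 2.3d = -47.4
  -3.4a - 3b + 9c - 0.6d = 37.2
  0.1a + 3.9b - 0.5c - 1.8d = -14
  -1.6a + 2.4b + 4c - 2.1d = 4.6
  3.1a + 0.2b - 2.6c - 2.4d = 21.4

Row-reduce the augmented matrix:
R1 ← R1 / (-7/2).
R2 ← R2 + 17/5·R1.
R3 ← R3 − 1/10·R1.
R4 ← R4 + 8/5·R1.
R5 ← R5 − 31/10·R1.
R2 ← R2 / (-38/7).
R1 ← R1 + 5/7·R2.
R3 ← R3 − 139/35·R2.
R4 ← R4 − 44/35·R2.
R5 ← R5 − 169/70·R2.
R3 ← R3 / (13478/2375).
R1 ← R1 + 243/190·R3.
R2 ← R2 + 1473/950·R3.
R4 ← R4 − 13478/2375·R3.
R5 ← R5 − 15911/9500·R3.
Swap R4 and R5.
R4 ← R4 / (-269333/539120).
R1 ← R1 + 61587/53912·R4.
R2 ← R2 + 27941/53912·R4.
R3 ← R3 + 18087/26956·R4.
R5 reduces to 0 = 0, so the extra equation is consistent.
Reading off the reduced rows gives a = 6, b = -6, c = 4, d = -6.

a = 6, b = -6, c = 4, d = -6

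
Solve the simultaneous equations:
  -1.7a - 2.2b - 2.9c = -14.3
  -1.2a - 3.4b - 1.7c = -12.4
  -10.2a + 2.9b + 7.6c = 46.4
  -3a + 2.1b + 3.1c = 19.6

a = -1, b = 2, c = 4

Row-reduce the augmented matrix:
R1 ← R1 / (-17/10).
R2 ← R2 + 6/5·R1.
R3 ← R3 + 51/5·R1.
R4 ← R4 + 3·R1.
R2 ← R2 / (-157/85).
R1 ← R1 − 22/17·R2.
R3 ← R3 − 161/10·R2.
R4 ← R4 − 1017/170·R2.
R3 ← R3 / (87999/3140).
R1 ← R1 − 306/157·R3.
R2 ← R2 + 59/314·R3.
R4 ← R4 − 29333/3140·R3.
R4 reduces to 0 = 0, so the extra equation is consistent.
Reading off the reduced rows gives a = -1, b = 2, c = 4.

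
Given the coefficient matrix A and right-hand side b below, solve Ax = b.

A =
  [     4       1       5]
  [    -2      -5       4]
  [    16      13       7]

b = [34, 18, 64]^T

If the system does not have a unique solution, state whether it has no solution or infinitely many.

Row-reduce:
R1 ← R1 / (4).
R2 ← R2 + 2·R1.
R3 ← R3 − 16·R1.
R2 ← R2 / (-9/2).
R1 ← R1 − 1/4·R2.
R3 ← R3 − 9·R2.
Row 3 reduces to 0 = -2, a contradiction. The system is inconsistent.

no solution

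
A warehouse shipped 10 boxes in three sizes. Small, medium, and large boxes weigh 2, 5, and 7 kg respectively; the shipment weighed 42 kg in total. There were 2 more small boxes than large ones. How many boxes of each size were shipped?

small boxes: 4, medium boxes: 4, large boxes: 2

Let s = small boxes, m = medium boxes, l = large boxes.
  s + m + l = 10
  2s + 7l + 5m = 42
  s - l = 2
Row-reduce the augmented matrix:
R2 ← R2 − 2·R1.
R3 ← R3 − 1·R1.
R2 ← R2 / (3).
R1 ← R1 − 1·R2.
R3 ← R3 + 1·R2.
R3 ← R3 / (-1/3).
R1 ← R1 + 2/3·R3.
R2 ← R2 − 5/3·R3.
Reading off the reduced rows gives s = 4, m = 4, l = 2.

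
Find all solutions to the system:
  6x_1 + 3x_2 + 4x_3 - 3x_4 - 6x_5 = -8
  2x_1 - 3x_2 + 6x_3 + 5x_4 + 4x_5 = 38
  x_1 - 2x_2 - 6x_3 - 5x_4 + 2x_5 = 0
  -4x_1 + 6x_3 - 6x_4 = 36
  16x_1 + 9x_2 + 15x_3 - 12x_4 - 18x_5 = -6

infinitely many solutions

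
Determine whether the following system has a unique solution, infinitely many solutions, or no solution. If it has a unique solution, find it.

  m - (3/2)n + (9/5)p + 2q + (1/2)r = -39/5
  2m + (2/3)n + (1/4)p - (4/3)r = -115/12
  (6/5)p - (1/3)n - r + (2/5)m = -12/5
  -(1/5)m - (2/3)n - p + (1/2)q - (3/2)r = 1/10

infinitely many solutions

Row-reduce:
R2 ← R2 − 2·R1.
R3 ← R3 − 2/5·R1.
R4 ← R4 + 1/5·R1.
R2 ← R2 / (11/3).
R1 ← R1 + 3/2·R2.
R3 ← R3 − 4/15·R2.
R4 ← R4 + 29/30·R2.
R3 ← R3 / (199/275).
R1 ← R1 − 189/440·R3.
R2 ← R2 + 201/220·R3.
R4 ← R4 + 3351/2200·R3.
R4 ← R4 / (-244/199).
R1 ← R1 − 265/398·R4.
R2 ← R2 + 345/199·R4.
R3 ← R3 + 140/199·R4.
Rank is 4 with 5 unknowns, leaving r free.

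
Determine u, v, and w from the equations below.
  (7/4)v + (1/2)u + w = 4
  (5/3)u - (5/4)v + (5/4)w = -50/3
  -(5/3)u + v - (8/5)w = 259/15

Row-reduce the augmented matrix:
R1 ← R1 / (1/2).
R2 ← R2 − 5/3·R1.
R3 ← R3 + 5/3·R1.
R2 ← R2 / (-85/12).
R1 ← R1 − 7/2·R2.
R3 ← R3 − 41/6·R2.
R3 ← R3 / (-47/170).
R1 ← R1 − 33/34·R3.
R2 ← R2 − 5/17·R3.
Reading off the reduced rows gives u = -1, v = 6, w = -6.

u = -1, v = 6, w = -6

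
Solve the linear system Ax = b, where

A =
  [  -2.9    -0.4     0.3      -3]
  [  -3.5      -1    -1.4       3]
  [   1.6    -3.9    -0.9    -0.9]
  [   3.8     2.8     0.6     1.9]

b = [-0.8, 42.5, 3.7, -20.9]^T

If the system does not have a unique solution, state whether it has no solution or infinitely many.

x_1 = -5, x_2 = -3, x_3 = -5, x_4 = 5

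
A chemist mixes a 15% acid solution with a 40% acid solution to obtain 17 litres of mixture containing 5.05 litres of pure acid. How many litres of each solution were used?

Let a = litres of solution A, b = litres of solution B.
  a + b = 17
  (2/5)b + (3/20)a = 101/20
Row-reduce the augmented matrix:
R2 ← R2 − 3/20·R1.
R2 ← R2 / (1/4).
R1 ← R1 − 1·R2.
Reading off the reduced rows gives a = 7, b = 10.

litres of solution A: 7, litres of solution B: 10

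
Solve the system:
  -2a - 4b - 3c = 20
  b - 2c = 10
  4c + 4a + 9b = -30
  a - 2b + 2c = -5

Row-reduce the augmented matrix:
R1 ← R1 / (-2).
R3 ← R3 − 4·R1.
R4 ← R4 − 1·R1.
R1 ← R1 − 2·R2.
R3 ← R3 − 1·R2.
R4 ← R4 + 4·R2.
Swap R3 and R4.
R3 ← R3 / (-15/2).
R1 ← R1 − 11/2·R3.
R2 ← R2 + 2·R3.
R4 reduces to 0 = 0, so the extra equation is consistent.
Reading off the reduced rows gives a = 3, b = -2, c = -6.

a = 3, b = -2, c = -6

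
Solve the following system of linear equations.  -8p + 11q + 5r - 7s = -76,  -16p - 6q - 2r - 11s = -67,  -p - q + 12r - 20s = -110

Row-reduce:
R1 ← R1 / (-8).
R2 ← R2 + 16·R1.
R3 ← R3 + 1·R1.
R2 ← R2 / (-28).
R1 ← R1 + 11/8·R2.
R3 ← R3 + 19/8·R2.
R3 ← R3 / (347/28).
R1 ← R1 + 1/28·R3.
R2 ← R2 − 3/7·R3.
Rank is 3 with 4 unknowns, leaving s free.

infinitely many solutions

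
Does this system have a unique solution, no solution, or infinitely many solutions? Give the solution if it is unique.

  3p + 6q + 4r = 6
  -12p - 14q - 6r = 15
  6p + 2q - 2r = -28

Row-reduce:
R1 ← R1 / (3).
R2 ← R2 + 12·R1.
R3 ← R3 − 6·R1.
R2 ← R2 / (10).
R1 ← R1 − 2·R2.
R3 ← R3 + 10·R2.
Row 3 reduces to 0 = -1, a contradiction. The system is inconsistent.

no solution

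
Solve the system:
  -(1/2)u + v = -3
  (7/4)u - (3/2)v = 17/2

u = 4, v = -1

From equation 1: v = -3 + 1/2·u.
Substitute into equation 2 and solve: u = 4.
Then v = -1.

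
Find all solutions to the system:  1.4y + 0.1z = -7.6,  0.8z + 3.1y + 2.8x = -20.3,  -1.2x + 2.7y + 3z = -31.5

x = 0, y = -5, z = -6

Row-reduce the augmented matrix:
Swap R1 and R2.
R1 ← R1 / (14/5).
R3 ← R3 + 6/5·R1.
R2 ← R2 / (7/5).
R1 ← R1 − 31/28·R2.
R3 ← R3 − 141/35·R2.
R3 ← R3 / (1497/490).
R1 ← R1 − 81/392·R3.
R2 ← R2 − 1/14·R3.
Reading off the reduced rows gives x = 0, y = -5, z = -6.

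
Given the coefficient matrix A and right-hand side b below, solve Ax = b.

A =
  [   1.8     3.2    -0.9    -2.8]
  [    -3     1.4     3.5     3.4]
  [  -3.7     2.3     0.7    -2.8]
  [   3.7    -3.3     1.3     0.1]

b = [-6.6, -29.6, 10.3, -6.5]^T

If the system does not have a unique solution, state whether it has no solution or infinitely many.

x_1 = -4, x_2 = -5, x_3 = -6, x_4 = -4

Row-reduce the augmented matrix:
R1 ← R1 / (9/5).
R2 ← R2 + 3·R1.
R3 ← R3 + 37/10·R1.
R4 ← R4 − 37/10·R1.
R2 ← R2 / (101/15).
R1 ← R1 − 16/9·R2.
R3 ← R3 − 799/90·R2.
R4 ← R4 + 889/90·R2.
R3 ← R3 / (-22949/6060).
R1 ← R1 + 623/606·R3.
R2 ← R2 − 30/101·R3.
R4 ← R4 − 36869/6060·R3.
R4 ← R4 / (-1621253/229490).
R1 ← R1 − 14873/22949·R4.
R2 ← R2 + 16711/22949·R4.
R3 ← R3 − 41726/22949·R4.
Reading off the reduced rows gives x_1 = -4, x_2 = -5, x_3 = -6, x_4 = -4.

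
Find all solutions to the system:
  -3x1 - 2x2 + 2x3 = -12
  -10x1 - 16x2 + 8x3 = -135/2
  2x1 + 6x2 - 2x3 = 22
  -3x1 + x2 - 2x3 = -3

Row-reduce:
R1 ← R1 / (-3).
R2 ← R2 + 10·R1.
R3 ← R3 − 2·R1.
R4 ← R4 + 3·R1.
R2 ← R2 / (-28/3).
R1 ← R1 − 2/3·R2.
R3 ← R3 − 14/3·R2.
R4 ← R4 − 3·R2.
Swap R3 and R4.
R3 ← R3 / (-25/7).
R1 ← R1 + 4/7·R3.
R2 ← R2 + 1/7·R3.
Row 4 reduces to 0 = 1/4, a contradiction. The system is inconsistent.

no solution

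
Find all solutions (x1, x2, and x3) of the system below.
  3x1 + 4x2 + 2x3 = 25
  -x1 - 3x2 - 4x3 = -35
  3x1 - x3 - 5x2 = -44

Row-reduce the augmented matrix:
R1 ← R1 / (3).
R2 ← R2 + 1·R1.
R3 ← R3 − 3·R1.
R2 ← R2 / (-5/3).
R1 ← R1 − 4/3·R2.
R3 ← R3 + 9·R2.
R3 ← R3 / (15).
R1 ← R1 + 2·R3.
R2 ← R2 − 2·R3.
Reading off the reduced rows gives x1 = -3, x2 = 6, x3 = 5.

x1 = -3, x2 = 6, x3 = 5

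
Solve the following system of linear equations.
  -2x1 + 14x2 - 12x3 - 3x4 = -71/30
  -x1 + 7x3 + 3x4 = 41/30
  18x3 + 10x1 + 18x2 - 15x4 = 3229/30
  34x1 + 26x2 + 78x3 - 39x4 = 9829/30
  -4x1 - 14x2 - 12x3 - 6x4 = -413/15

Row-reduce the augmented matrix:
R1 ← R1 / (-2).
R2 ← R2 + 1·R1.
R3 ← R3 − 10·R1.
R4 ← R4 − 34·R1.
R5 ← R5 + 4·R1.
R2 ← R2 / (-7).
R1 ← R1 + 7·R2.
R3 ← R3 − 88·R2.
R4 ← R4 − 264·R2.
R5 ← R5 + 42·R2.
R3 ← R3 / (850/7).
R1 ← R1 + 7·R3.
R2 ← R2 + 13/7·R3.
R4 ← R4 − 2550/7·R3.
R5 ← R5 + 66·R3.
Swap R4 and R5.
R4 ← R4 / (-5337/425).
R1 ← R1 + 624/425·R4.
R2 ← R2 + 201/850·R4.
R3 ← R3 − 93/425·R4.
R5 reduces to 0 = 0, so the extra equation is consistent.
Reading off the reduced rows gives x1 = 7/3, x2 = 1, x3 = 8/5, x4 = -5/2.

x1 = 7/3, x2 = 1, x3 = 8/5, x4 = -5/2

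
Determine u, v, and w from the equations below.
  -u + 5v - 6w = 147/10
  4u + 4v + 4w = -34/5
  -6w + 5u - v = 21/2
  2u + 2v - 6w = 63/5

Row-reduce the augmented matrix:
R1 ← R1 / (-1).
R2 ← R2 − 4·R1.
R3 ← R3 − 5·R1.
R4 ← R4 − 2·R1.
R2 ← R2 / (24).
R1 ← R1 + 5·R2.
R3 ← R3 − 24·R2.
R4 ← R4 − 12·R2.
R3 ← R3 / (-16).
R1 ← R1 − 11/6·R3.
R2 ← R2 + 5/6·R3.
R4 ← R4 + 8·R3.
R4 reduces to 0 = 0, so the extra equation is consistent.
Reading off the reduced rows gives u = -1/5, v = 1/2, w = -2.

u = -1/5, v = 1/2, w = -2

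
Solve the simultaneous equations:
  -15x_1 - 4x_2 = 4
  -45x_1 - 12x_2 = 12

infinitely many solutions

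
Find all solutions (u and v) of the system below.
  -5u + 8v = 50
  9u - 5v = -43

u = -2, v = 5

Row-reduce the augmented matrix:
R1 ← R1 / (-5).
R2 ← R2 − 9·R1.
R2 ← R2 / (47/5).
R1 ← R1 + 8/5·R2.
Reading off the reduced rows gives u = -2, v = 5.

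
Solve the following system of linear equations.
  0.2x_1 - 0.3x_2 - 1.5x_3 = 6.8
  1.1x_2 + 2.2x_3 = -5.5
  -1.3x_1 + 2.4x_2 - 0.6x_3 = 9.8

Row-reduce the augmented matrix:
R1 ← R1 / (1/5).
R3 ← R3 + 13/10·R1.
R2 ← R2 / (11/10).
R1 ← R1 + 3/2·R2.
R3 ← R3 − 9/20·R2.
R3 ← R3 / (-45/4).
R1 ← R1 + 9/2·R3.
R2 ← R2 − 2·R3.
Reading off the reduced rows gives x_1 = 4, x_2 = 5, x_3 = -5.

x_1 = 4, x_2 = 5, x_3 = -5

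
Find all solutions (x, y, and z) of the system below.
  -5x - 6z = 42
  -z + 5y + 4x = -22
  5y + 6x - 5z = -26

x = -6, y = 0, z = -2

Row-reduce the augmented matrix:
R1 ← R1 / (-5).
R2 ← R2 − 4·R1.
R3 ← R3 − 6·R1.
R2 ← R2 / (5).
R3 ← R3 − 5·R2.
R3 ← R3 / (-32/5).
R1 ← R1 − 6/5·R3.
R2 ← R2 + 29/25·R3.
Reading off the reduced rows gives x = -6, y = 0, z = -2.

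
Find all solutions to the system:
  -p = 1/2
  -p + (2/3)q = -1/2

p = -1/2, q = -3/2

Row-reduce the augmented matrix:
R1 ← R1 / (-1).
R2 ← R2 + 1·R1.
R2 ← R2 / (2/3).
Reading off the reduced rows gives p = -1/2, q = -3/2.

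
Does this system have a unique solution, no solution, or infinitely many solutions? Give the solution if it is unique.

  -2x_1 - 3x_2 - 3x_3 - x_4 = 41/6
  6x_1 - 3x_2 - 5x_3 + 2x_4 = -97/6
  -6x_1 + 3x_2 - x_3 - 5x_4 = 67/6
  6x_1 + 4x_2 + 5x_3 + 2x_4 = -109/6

x_1 = -3, x_2 = -1, x_3 = 1/2, x_4 = 2/3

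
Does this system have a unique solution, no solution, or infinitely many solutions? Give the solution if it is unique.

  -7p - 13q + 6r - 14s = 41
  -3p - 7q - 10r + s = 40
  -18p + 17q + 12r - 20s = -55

infinitely many solutions

Row-reduce:
R1 ← R1 / (-7).
R2 ← R2 + 3·R1.
R3 ← R3 + 18·R1.
R2 ← R2 / (-10/7).
R1 ← R1 − 13/7·R2.
R3 ← R3 − 353/7·R2.
R3 ← R3 / (-2236/5).
R1 ← R1 + 86/5·R3.
R2 ← R2 − 44/5·R3.
Rank is 3 with 4 unknowns, leaving s free.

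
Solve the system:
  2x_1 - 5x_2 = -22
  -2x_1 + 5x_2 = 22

infinitely many solutions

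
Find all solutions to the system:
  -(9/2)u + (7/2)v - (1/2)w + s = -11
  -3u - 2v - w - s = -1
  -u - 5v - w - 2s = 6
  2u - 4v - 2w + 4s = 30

Row-reduce:
R1 ← R1 / (-9/2).
R2 ← R2 + 3·R1.
R3 ← R3 + 1·R1.
R4 ← R4 − 2·R1.
R2 ← R2 / (-13/3).
R1 ← R1 + 7/9·R2.
R3 ← R3 + 52/9·R2.
R4 ← R4 + 22/9·R2.
Swap R3 and R4.
R3 ← R3 / (-24/13).
R1 ← R1 − 3/13·R3.
R2 ← R2 − 2/13·R3.
Rank is 3 with 4 unknowns, leaving s free.

infinitely many solutions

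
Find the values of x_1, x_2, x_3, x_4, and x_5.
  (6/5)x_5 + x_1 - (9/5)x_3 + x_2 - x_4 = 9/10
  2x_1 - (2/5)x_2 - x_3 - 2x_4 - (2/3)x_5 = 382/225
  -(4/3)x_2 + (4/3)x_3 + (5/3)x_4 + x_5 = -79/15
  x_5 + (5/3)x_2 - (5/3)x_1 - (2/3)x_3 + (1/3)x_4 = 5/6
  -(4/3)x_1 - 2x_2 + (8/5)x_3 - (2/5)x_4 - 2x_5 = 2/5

x_1 = -1/2, x_2 = 1/5, x_3 = -3, x_4 = 1, x_5 = -8/3

Row-reduce the augmented matrix:
R2 ← R2 − 2·R1.
R4 ← R4 + 5/3·R1.
R5 ← R5 + 4/3·R1.
R2 ← R2 / (-12/5).
R1 ← R1 − 1·R2.
R3 ← R3 + 4/3·R2.
R4 ← R4 − 10/3·R2.
R5 ← R5 + 2/3·R2.
R3 ← R3 / (-1/9).
R1 ← R1 + 43/60·R3.
R2 ← R2 + 13/12·R3.
R4 ← R4 + 1/18·R3.
R5 ← R5 + 137/90·R3.
R4 ← R4 / (-13/6).
R1 ← R1 + 47/4·R4.
R2 ← R2 + 65/4·R4.
R3 ← R3 + 15·R4.
R5 ← R5 + 737/30·R4.
R5 ← R5 / (-817/117).
R1 ← R1 + 1309/390·R5.
R2 ← R2 + 11/2·R5.
R3 ← R3 + 244/39·R5.
R4 ← R4 − 47/39·R5.
Reading off the reduced rows gives x_1 = -1/2, x_2 = 1/5, x_3 = -3, x_4 = 1, x_5 = -8/3.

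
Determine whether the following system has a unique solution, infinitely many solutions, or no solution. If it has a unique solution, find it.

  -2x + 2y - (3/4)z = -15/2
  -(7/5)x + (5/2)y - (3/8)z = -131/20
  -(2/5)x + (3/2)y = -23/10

Row-reduce:
R1 ← R1 / (-2).
R2 ← R2 + 7/5·R1.
R3 ← R3 + 2/5·R1.
R2 ← R2 / (11/10).
R1 ← R1 + 1·R2.
R3 ← R3 − 11/10·R2.
Row 3 reduces to 0 = 1/2, a contradiction. The system is inconsistent.

no solution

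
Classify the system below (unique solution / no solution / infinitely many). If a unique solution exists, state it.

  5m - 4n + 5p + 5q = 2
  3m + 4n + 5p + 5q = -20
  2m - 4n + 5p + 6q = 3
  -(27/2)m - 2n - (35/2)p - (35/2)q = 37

infinitely many solutions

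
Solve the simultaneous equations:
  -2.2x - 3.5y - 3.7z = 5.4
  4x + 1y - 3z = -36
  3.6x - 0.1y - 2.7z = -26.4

Row-reduce the augmented matrix:
R1 ← R1 / (-11/5).
R2 ← R2 − 4·R1.
R3 ← R3 − 18/5·R1.
R2 ← R2 / (-59/11).
R1 ← R1 − 35/22·R2.
R3 ← R3 + 641/110·R2.
R3 ← R3 / (107/59).
R1 ← R1 + 71/59·R3.
R2 ← R2 − 107/59·R3.
Reading off the reduced rows gives x = -3, y = -6, z = 6.

x = -3, y = -6, z = 6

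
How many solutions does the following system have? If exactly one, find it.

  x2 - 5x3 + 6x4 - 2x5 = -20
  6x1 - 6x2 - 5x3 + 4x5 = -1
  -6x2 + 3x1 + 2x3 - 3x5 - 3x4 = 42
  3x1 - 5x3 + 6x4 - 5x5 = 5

infinitely many solutions

Row-reduce:
Swap R1 and R2.
R1 ← R1 / (6).
R3 ← R3 − 3·R1.
R4 ← R4 − 3·R1.
R1 ← R1 + 1·R2.
R3 ← R3 + 3·R2.
R4 ← R4 − 3·R2.
R3 ← R3 / (-21/2).
R1 ← R1 + 35/6·R3.
R2 ← R2 + 5·R3.
R4 ← R4 − 25/2·R3.
R4 ← R4 / (41/7).
R1 ← R1 + 7/3·R4.
R2 ← R2 + 8/7·R4.
R3 ← R3 + 10/7·R4.
Rank is 4 with 5 unknowns, leaving x5 free.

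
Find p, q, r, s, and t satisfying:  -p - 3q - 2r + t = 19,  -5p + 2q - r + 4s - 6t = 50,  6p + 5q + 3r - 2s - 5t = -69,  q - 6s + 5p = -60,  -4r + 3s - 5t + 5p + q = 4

p = -6, q = 0, r = -6, s = 5, t = 1

Row-reduce the augmented matrix:
R1 ← R1 / (-1).
R2 ← R2 + 5·R1.
R3 ← R3 − 6·R1.
R4 ← R4 − 5·R1.
R5 ← R5 − 5·R1.
R2 ← R2 / (17).
R1 ← R1 − 3·R2.
R3 ← R3 + 13·R2.
R4 ← R4 + 14·R2.
R5 ← R5 + 14·R2.
R3 ← R3 / (-36/17).
R1 ← R1 − 7/17·R3.
R2 ← R2 − 9/17·R3.
R4 ← R4 + 44/17·R3.
R5 ← R5 + 112/17·R3.
R4 ← R4 / (-4).
R1 ← R1 + 1/2·R4.
R2 ← R2 − 1/2·R4.
R3 ← R3 + 1/2·R4.
R5 ← R5 − 3·R4.
R5 ← R5 / (71/4).
R1 ← R1 + 9/8·R5.
R2 ← R2 + 15/8·R5.
R3 ← R3 − 23/8·R5.
R4 ← R4 + 5/4·R5.
Reading off the reduced rows gives p = -6, q = 0, r = -6, s = 5, t = 1.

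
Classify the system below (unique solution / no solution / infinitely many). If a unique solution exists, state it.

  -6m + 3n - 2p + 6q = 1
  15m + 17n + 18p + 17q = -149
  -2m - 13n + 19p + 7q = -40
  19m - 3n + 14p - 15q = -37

Row-reduce the augmented matrix:
R1 ← R1 / (-6).
R2 ← R2 − 15·R1.
R3 ← R3 + 2·R1.
R4 ← R4 − 19·R1.
R2 ← R2 / (49/2).
R1 ← R1 + 1/2·R2.
R3 ← R3 + 14·R2.
R4 ← R4 − 13/2·R2.
R3 ← R3 / (569/21).
R1 ← R1 − 88/147·R3.
R2 ← R2 − 26/49·R3.
R4 ← R4 − 620/147·R3.
R4 ← R4 / (-32320/3983).
R1 ← R1 + 3431/3983·R4.
R2 ← R2 − 3386/3983·R4.
R3 ← R3 − 489/569·R4.
Reading off the reduced rows gives m = -3, n = -1, p = -2, q = -3.

m = -3, n = -1, p = -2, q = -3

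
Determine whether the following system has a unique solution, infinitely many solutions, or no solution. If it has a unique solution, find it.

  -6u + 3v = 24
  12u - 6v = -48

infinitely many solutions

Row-reduce:
R1 ← R1 / (-6).
R2 ← R2 − 12·R1.
Rank is 1 with 2 unknowns, leaving v free.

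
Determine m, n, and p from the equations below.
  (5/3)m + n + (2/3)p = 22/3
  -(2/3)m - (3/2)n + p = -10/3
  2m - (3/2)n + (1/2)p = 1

Row-reduce the augmented matrix:
R1 ← R1 / (5/3).
R2 ← R2 + 2/3·R1.
R3 ← R3 − 2·R1.
R2 ← R2 / (-11/10).
R1 ← R1 − 3/5·R2.
R3 ← R3 + 27/10·R2.
R3 ← R3 / (-75/22).
R1 ← R1 − 12/11·R3.
R2 ← R2 + 38/33·R3.
Reading off the reduced rows gives m = 2, n = 8/3, p = 2.

m = 2, n = 8/3, p = 2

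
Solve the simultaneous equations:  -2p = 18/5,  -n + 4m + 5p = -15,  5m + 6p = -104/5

Row-reduce the augmented matrix:
Swap R1 and R2.
R1 ← R1 / (4).
R3 ← R3 − 5·R1.
Swap R2 and R3.
R2 ← R2 / (5/4).
R1 ← R1 + 1/4·R2.
R3 ← R3 / (-2).
R1 ← R1 − 6/5·R3.
R2 ← R2 + 1/5·R3.
Reading off the reduced rows gives m = -2, n = -2, p = -9/5.

m = -2, n = -2, p = -9/5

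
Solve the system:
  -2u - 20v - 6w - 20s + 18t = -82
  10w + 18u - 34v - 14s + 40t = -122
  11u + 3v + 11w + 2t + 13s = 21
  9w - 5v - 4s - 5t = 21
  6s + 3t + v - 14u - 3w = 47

infinitely many solutions

Row-reduce:
R1 ← R1 / (-2).
R2 ← R2 − 18·R1.
R3 ← R3 − 11·R1.
R5 ← R5 + 14·R1.
R2 ← R2 / (-214).
R1 ← R1 − 10·R2.
R3 ← R3 + 107·R2.
R4 ← R4 + 5·R2.
R5 ← R5 − 141·R2.
Swap R3 and R4.
R3 ← R3 / (1073/107).
R1 ← R1 − 101/107·R3.
R2 ← R2 − 22/107·R3.
R5 ← R5 − 1071/107·R3.
Swap R4 and R5.
R4 ← R4 / (18934/1073).
R1 ← R1 − 949/1073·R4.
R2 ← R2 − 961/1073·R4.
R3 ← R3 − 57/1073·R4.
Rank is 4 with 5 unknowns, leaving t free.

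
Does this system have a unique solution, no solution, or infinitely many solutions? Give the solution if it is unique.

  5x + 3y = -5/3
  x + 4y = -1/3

x = -1/3, y = 0

Row-reduce the augmented matrix:
R1 ← R1 / (5).
R2 ← R2 − 1·R1.
R2 ← R2 / (17/5).
R1 ← R1 − 3/5·R2.
Reading off the reduced rows gives x = -1/3, y = 0.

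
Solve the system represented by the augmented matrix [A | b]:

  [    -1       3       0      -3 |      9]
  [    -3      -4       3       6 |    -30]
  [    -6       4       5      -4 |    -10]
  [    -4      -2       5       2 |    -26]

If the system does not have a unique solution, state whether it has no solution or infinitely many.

no solution

Row-reduce:
R1 ← R1 / (-1).
R2 ← R2 + 3·R1.
R3 ← R3 + 6·R1.
R4 ← R4 + 4·R1.
R2 ← R2 / (-13).
R1 ← R1 + 3·R2.
R3 ← R3 + 14·R2.
R4 ← R4 + 14·R2.
R3 ← R3 / (23/13).
R1 ← R1 + 9/13·R3.
R2 ← R2 + 3/13·R3.
R4 ← R4 − 23/13·R3.
Row 4 reduces to 0 = 2, a contradiction. The system is inconsistent.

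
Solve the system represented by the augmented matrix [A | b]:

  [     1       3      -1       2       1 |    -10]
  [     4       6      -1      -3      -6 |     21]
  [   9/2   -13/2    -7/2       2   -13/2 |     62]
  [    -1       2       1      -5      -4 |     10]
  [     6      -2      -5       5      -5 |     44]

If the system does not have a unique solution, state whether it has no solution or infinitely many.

no solution

Row-reduce:
R2 ← R2 − 4·R1.
R3 ← R3 − 9/2·R1.
R4 ← R4 + 1·R1.
R5 ← R5 − 6·R1.
R2 ← R2 / (-6).
R1 ← R1 − 3·R2.
R3 ← R3 + 20·R2.
R4 ← R4 − 5·R2.
R5 ← R5 + 20·R2.
R3 ← R3 / (-9).
R1 ← R1 − 1/2·R3.
R2 ← R2 + 1/2·R3.
R4 ← R4 − 5/2·R3.
R5 ← R5 + 9·R3.
R4 ← R4 / (-106/27).
R1 ← R1 + 50/27·R4.
R2 ← R2 − 5/27·R4.
R3 ← R3 + 89/27·R4.
Row 5 reduces to 0 = -3, a contradiction. The system is inconsistent.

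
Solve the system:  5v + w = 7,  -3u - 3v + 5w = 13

infinitely many solutions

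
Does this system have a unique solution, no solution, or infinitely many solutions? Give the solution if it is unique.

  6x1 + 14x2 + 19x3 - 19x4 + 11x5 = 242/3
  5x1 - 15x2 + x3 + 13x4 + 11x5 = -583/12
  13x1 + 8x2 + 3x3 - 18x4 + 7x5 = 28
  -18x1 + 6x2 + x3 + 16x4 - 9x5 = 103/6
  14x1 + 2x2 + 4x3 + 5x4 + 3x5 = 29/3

Row-reduce the augmented matrix:
R1 ← R1 / (6).
R2 ← R2 − 5·R1.
R3 ← R3 − 13·R1.
R4 ← R4 + 18·R1.
R5 ← R5 − 14·R1.
R2 ← R2 / (-80/3).
R1 ← R1 − 7/3·R2.
R3 ← R3 + 67/3·R2.
R4 ← R4 − 48·R2.
R5 ← R5 + 92/3·R2.
R3 ← R3 / (-4119/160).
R1 ← R1 − 299/160·R3.
R2 ← R2 − 89/160·R3.
R4 ← R4 − 313/10·R3.
R5 ← R5 + 931/40·R3.
R4 ← R4 / (39983/4119).
R1 ← R1 + 2945/4119·R4.
R2 ← R2 + 4541/4119·R4.
R3 ← R3 − 157/4119·R4.
R5 ← R5 − 70279/4119·R4.
R5 ← R5 / (-675629/39983).
R1 ← R1 − 41030/39983·R5.
R2 ← R2 − 3936/39983·R5.
R3 ← R3 − 27749/39983·R5.
R4 ← R4 − 20458/39983·R5.
Reading off the reduced rows gives x1 = 0, x2 = 9/4, x3 = 8/3, x4 = -1/2, x5 = -1.

x1 = 0, x2 = 9/4, x3 = 8/3, x4 = -1/2, x5 = -1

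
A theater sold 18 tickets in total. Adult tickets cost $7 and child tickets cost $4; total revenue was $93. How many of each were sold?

Let a = adult tickets, c = child tickets.
  c + a = 18
  7a + 4c = 93
From equation 1: a = 18 − c.
Substitute into equation 2 and solve: c = 11.
Then a = 7.

adult tickets: 7, child tickets: 11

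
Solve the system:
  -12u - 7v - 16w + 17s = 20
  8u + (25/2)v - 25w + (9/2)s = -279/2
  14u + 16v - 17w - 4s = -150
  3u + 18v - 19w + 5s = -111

Row-reduce:
R1 ← R1 / (-12).
R2 ← R2 − 8·R1.
R3 ← R3 − 14·R1.
R4 ← R4 − 3·R1.
R2 ← R2 / (47/6).
R1 ← R1 − 7/12·R2.
R3 ← R3 − 47/6·R2.
R4 ← R4 − 65/4·R2.
Swap R3 and R4.
R3 ← R3 / (4793/94).
R1 ← R1 − 375/94·R3.
R2 ← R2 + 214/47·R3.
Row 4 reduces to 0 = -1/2, a contradiction. The system is inconsistent.

no solution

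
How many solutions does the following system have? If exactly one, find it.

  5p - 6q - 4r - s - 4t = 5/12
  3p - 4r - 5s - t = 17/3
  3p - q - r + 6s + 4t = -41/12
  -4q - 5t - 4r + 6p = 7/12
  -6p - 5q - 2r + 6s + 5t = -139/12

p = 3/4, q = 1/3, r = 1/3, s = -1, t = 1/4

Row-reduce the augmented matrix:
R1 ← R1 / (5).
R2 ← R2 − 3·R1.
R3 ← R3 − 3·R1.
R4 ← R4 − 6·R1.
R5 ← R5 + 6·R1.
R2 ← R2 / (18/5).
R1 ← R1 + 6/5·R2.
R3 ← R3 − 13/5·R2.
R4 ← R4 − 16/5·R2.
R5 ← R5 + 61/5·R2.
R3 ← R3 / (23/9).
R1 ← R1 + 4/3·R3.
R2 ← R2 + 4/9·R3.
R4 ← R4 − 20/9·R3.
R5 ← R5 + 110/9·R3.
R4 ← R4 / (-78/23).
R1 ← R1 − 79/23·R4.
R2 ← R2 − 11/23·R4.
R3 ← R3 − 88/23·R4.
R5 ← R5 − 843/23·R4.
R5 ← R5 / (-462/13).
R1 ← R1 + 97/26·R5.
R2 ← R2 − 6/13·R5.
R3 ← R3 + 125/26·R5.
R4 ← R4 − 47/26·R5.
Reading off the reduced rows gives p = 3/4, q = 1/3, r = 1/3, s = -1, t = 1/4.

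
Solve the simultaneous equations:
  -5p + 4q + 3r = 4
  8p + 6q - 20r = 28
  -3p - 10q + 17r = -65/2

no solution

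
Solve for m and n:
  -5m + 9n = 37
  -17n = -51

Row-reduce the augmented matrix:
R1 ← R1 / (-5).
R2 ← R2 / (-17).
R1 ← R1 + 9/5·R2.
Reading off the reduced rows gives m = -2, n = 3.

m = -2, n = 3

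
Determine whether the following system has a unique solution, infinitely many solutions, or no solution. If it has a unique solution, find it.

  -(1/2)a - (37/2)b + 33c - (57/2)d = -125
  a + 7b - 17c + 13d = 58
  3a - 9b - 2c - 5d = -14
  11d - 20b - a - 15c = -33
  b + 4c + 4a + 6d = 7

no solution

Row-reduce:
R1 ← R1 / (-1/2).
R2 ← R2 − 1·R1.
R3 ← R3 − 3·R1.
R4 ← R4 + 1·R1.
R5 ← R5 − 4·R1.
R2 ← R2 / (-30).
R1 ← R1 − 37·R2.
R3 ← R3 + 120·R2.
R4 ← R4 − 17·R2.
R5 ← R5 + 147·R2.
Swap R3 and R4.
R3 ← R3 / (-1597/30).
R1 ← R1 + 167/30·R3.
R2 ← R2 + 49/30·R3.
R5 ← R5 − 279/10·R3.
Swap R4 and R5.
R4 ← R4 / (25826/1597).
R1 ← R1 + 2827/1597·R4.
R2 ← R2 − 232/1597·R4.
R3 ← R3 + 1292/1597·R4.
Row 5 reduces to 0 = 4, a contradiction. The system is inconsistent.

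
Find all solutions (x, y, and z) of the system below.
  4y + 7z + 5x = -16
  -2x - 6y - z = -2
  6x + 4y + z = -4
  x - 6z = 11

Row-reduce:
R1 ← R1 / (5).
R2 ← R2 + 2·R1.
R3 ← R3 − 6·R1.
R4 ← R4 − 1·R1.
R2 ← R2 / (-22/5).
R1 ← R1 − 4/5·R2.
R3 ← R3 + 4/5·R2.
R4 ← R4 + 4/5·R2.
R3 ← R3 / (-85/11).
R1 ← R1 − 19/11·R3.
R2 ← R2 + 9/22·R3.
R4 ← R4 + 85/11·R3.
Row 4 reduces to 0 = -1, a contradiction. The system is inconsistent.

no solution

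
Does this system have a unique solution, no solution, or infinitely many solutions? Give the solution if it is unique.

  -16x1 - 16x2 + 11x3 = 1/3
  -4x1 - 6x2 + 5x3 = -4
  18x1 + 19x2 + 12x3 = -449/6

Row-reduce the augmented matrix:
R1 ← R1 / (-16).
R2 ← R2 + 4·R1.
R3 ← R3 − 18·R1.
R2 ← R2 / (-2).
R1 ← R1 − 1·R2.
R3 ← R3 − 1·R2.
R3 ← R3 / (51/2).
R1 ← R1 − 7/16·R3.
R2 ← R2 + 9/8·R3.
Reading off the reduced rows gives x1 = -3/4, x2 = -4/3, x3 = -3.

x1 = -3/4, x2 = -4/3, x3 = -3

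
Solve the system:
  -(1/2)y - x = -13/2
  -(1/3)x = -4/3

Row-reduce the augmented matrix:
R1 ← R1 / (-1).
R2 ← R2 + 1/3·R1.
R2 ← R2 / (1/6).
R1 ← R1 − 1/2·R2.
Reading off the reduced rows gives x = 4, y = 5.

x = 4, y = 5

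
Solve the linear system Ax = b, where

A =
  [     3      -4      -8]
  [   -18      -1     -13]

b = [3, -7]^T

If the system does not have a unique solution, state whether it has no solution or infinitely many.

Row-reduce:
R1 ← R1 / (3).
R2 ← R2 + 18·R1.
R2 ← R2 / (-25).
R1 ← R1 + 4/3·R2.
Rank is 2 with 3 unknowns, leaving x_3 free.

infinitely many solutions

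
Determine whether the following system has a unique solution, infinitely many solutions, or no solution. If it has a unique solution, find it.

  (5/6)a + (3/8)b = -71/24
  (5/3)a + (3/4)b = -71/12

Row-reduce:
R1 ← R1 / (5/6).
R2 ← R2 − 5/3·R1.
Rank is 1 with 2 unknowns, leaving b free.

infinitely many solutions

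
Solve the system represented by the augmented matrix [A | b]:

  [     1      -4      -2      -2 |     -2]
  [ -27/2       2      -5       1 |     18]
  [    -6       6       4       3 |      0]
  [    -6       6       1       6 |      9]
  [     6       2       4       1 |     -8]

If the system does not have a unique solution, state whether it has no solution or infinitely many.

no solution

Row-reduce:
R2 ← R2 + 27/2·R1.
R3 ← R3 + 6·R1.
R4 ← R4 + 6·R1.
R5 ← R5 − 6·R1.
R2 ← R2 / (-52).
R1 ← R1 + 4·R2.
R3 ← R3 + 18·R2.
R4 ← R4 + 18·R2.
R5 ← R5 − 26·R2.
R3 ← R3 / (40/13).
R1 ← R1 − 6/13·R3.
R2 ← R2 − 8/13·R3.
R4 ← R4 − 1/13·R3.
R4 ← R4 / (3).
R2 ← R2 − 1/2·R4.
Row 5 reduces to 0 = -1/2, a contradiction. The system is inconsistent.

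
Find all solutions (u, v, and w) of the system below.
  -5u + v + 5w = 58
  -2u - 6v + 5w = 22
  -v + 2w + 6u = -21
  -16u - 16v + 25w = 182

Row-reduce the augmented matrix:
R1 ← R1 / (-5).
R2 ← R2 + 2·R1.
R3 ← R3 − 6·R1.
R4 ← R4 + 16·R1.
R2 ← R2 / (-32/5).
R1 ← R1 + 1/5·R2.
R3 ← R3 − 1/5·R2.
R4 ← R4 + 96/5·R2.
R3 ← R3 / (259/32).
R1 ← R1 + 35/32·R3.
R2 ← R2 + 15/32·R3.
R4 reduces to 0 = 0, so the extra equation is consistent.
Reading off the reduced rows gives u = -5, v = 3, w = 6.

u = -5, v = 3, w = 6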